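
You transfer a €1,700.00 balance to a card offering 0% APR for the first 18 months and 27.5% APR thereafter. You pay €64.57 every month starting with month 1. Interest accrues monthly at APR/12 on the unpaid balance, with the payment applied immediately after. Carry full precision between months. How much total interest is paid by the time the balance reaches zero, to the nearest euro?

Promo months 1–18 at r₀ = 0%/12 = 0; months 19+ at r₁ = 27.5%/12 = 0.0229167.
After month 18 (no interest yet): B = €1,700.00 − 18·€64.57 = €537.74.
Then at r₁ with €64.57/mo: n₂ = −ln(1 − r₁·B/P)/ln(1+r₁) ≈ 9.35 → 10 more payments.
Total paid = 27·€64.57 + €22.53 = €1,765.92; interest = €1,765.92 − €1,700.00 = €65.92.

€66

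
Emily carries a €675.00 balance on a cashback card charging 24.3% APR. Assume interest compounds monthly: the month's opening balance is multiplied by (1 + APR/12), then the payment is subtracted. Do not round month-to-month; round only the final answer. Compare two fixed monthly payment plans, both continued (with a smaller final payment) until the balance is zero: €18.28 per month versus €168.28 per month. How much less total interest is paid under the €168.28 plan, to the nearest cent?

€544.51

Monthly rate r = 24.3%/12 = 2.025% = 0.02025.
At €18.28/mo: n = ⌈−ln(1 − rB₀/P)/ln(1+r)⌉ = 69 payments (last €12.86); total interest = total paid − €675.00 = €580.90.
At €168.28/mo: 5 payments (last €38.27); total interest €36.39.
Interest saved = €580.90 − €36.39 = €544.51.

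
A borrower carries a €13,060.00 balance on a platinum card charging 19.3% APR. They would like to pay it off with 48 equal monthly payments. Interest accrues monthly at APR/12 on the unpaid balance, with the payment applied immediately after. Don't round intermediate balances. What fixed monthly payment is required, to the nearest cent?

Monthly rate r = 19.3%/12 = 1.60833% = 0.0160833.
Level-payment amortization: P = B₀·r / (1 − (1+r)^(−n)) = 13060.00·0.0160833 / (1 − 1.01608^(−48)).
Denominator 1 − (1+r)^(−48) = 0.535064971.
P = 210.048 / 0.535064971 ≈ 392.57.

€392.57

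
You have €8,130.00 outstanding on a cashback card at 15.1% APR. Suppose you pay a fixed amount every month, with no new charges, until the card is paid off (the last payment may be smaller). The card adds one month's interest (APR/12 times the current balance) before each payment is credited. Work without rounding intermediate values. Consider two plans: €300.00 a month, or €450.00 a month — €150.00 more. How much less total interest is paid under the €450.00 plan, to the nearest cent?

€723.62

Monthly rate r = 15.1%/12 = 1.25833% = 0.0125833.
At €300.00/mo: n = ⌈−ln(1 − rB₀/P)/ln(1+r)⌉ = 34 payments (last €105.63); total interest = total paid − €8,130.00 = €1,875.63.
At €450.00/mo: 21 payments (last €282.01); total interest €1,152.01.
Interest saved = €1,875.63 − €1,152.01 = €723.62.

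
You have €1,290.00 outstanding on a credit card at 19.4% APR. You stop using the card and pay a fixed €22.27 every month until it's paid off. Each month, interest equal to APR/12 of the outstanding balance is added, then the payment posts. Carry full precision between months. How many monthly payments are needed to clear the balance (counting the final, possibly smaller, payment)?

172 months

Monthly rate r = 19.4%/12 = 1.61667% = 0.0161667.
Recurrence: B ← B·(1+r) − €22.27.
Month 1: interest €20.86; balance after payment €1,288.59.
Month 2: interest €20.83; balance after payment €1,287.15.
Closed form: n = −ln(1 − rB₀/P)/ln(1+r) = −ln(0.063538)/ln(1.01617) ≈ 171.855, so the balance reaches zero during payment 172.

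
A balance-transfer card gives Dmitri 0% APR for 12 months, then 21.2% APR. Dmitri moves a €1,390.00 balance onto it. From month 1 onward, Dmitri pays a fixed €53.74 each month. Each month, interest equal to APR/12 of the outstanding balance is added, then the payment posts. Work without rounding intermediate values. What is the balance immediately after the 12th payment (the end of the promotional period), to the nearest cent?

Promo months 1–12 at r₀ = 0%/12 = 0; months 13+ at r₁ = 21.2%/12 = 0.0176667.
After month 12 (no interest yet): B = €1,390.00 − 12·€53.74 = €745.12.

€745.12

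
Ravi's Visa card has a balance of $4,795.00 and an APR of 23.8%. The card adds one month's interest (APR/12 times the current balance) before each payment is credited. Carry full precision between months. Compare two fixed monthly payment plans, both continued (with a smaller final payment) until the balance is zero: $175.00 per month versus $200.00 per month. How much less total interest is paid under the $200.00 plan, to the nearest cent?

$414.37

Monthly rate r = 23.8%/12 = 1.98333% = 0.0198333.
At $175.00/mo: n = ⌈−ln(1 − rB₀/P)/ln(1+r)⌉ = 40 payments (last $161.33); total interest = total paid − $4,795.00 = $2,191.33.
At $200.00/mo: 33 payments (last $171.96); total interest $1,776.96.
Interest saved = $2,191.33 − $1,776.96 = $414.37.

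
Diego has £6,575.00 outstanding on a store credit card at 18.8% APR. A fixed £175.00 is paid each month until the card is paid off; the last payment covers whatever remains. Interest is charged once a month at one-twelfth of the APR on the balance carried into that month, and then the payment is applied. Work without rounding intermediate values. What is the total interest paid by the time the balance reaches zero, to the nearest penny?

£3,424.46

Monthly rate r = 18.8%/12 = 1.56667% = 0.0156667.
Payoff takes n = ⌈−ln(1 − rB₀/P)/ln(1+r)⌉ = ⌈57.139⌉ = 58 payments; the last is £24.46.
Total paid = 57·£175.00 + £24.46 = £9,999.46.
Total interest = total paid − principal = £9,999.46 − £6,575.00 = £3,424.46.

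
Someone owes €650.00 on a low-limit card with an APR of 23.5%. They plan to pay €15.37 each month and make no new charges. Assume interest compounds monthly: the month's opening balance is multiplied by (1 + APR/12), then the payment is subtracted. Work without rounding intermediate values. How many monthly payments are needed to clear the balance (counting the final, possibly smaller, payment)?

91 months

Monthly rate r = 23.5%/12 = 1.95833% = 0.0195833.
Recurrence: B ← B·(1+r) − €15.37.
Month 1: interest €12.73; balance after payment €647.36.
Month 2: interest €12.68; balance after payment €644.67.
Closed form: n = −ln(1 − rB₀/P)/ln(1+r) = −ln(0.17182)/ln(1.01958) ≈ 90.818, so the balance reaches zero during payment 91.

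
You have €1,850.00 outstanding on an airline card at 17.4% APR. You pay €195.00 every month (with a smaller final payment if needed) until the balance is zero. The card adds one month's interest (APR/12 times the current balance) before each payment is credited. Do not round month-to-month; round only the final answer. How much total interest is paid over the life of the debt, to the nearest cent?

Monthly rate r = 17.4%/12 = 1.45% = 0.0145.
Payoff takes n = ⌈−ln(1 − rB₀/P)/ln(1+r)⌉ = ⌈10.280⌉ = 11 payments; the last is €54.95.
Total paid = 10·€195.00 + €54.95 = €2,004.95.
Total interest = total paid − principal = €2,004.95 − €1,850.00 = €154.95.

€154.95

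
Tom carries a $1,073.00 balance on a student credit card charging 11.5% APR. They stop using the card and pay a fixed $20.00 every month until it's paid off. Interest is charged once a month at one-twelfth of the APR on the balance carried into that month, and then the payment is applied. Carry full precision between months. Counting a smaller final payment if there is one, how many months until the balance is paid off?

Monthly rate r = 11.5%/12 = 0.958333% = 0.00958333.
Recurrence: B ← B·(1+r) − $20.00.
Month 1: interest $10.28; balance after payment $1,063.28.
Month 2: interest $10.19; balance after payment $1,053.47.
Closed form: n = −ln(1 − rB₀/P)/ln(1+r) = −ln(0.48585)/ln(1.00958) ≈ 75.683, so the balance reaches zero during payment 76.

76 payments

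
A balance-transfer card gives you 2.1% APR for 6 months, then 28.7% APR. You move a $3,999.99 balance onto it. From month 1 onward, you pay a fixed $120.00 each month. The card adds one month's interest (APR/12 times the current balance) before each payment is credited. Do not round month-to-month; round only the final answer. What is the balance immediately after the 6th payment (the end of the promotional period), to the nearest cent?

$3,319.02

Promo months 1–6 at r₀ = 2.1%/12 = 0.00175; months 7+ at r₁ = 28.7%/12 = 0.0239167.
After month 6: iterate B ← B·(1+r₀) − $120.00 for 6 months → $3,319.02.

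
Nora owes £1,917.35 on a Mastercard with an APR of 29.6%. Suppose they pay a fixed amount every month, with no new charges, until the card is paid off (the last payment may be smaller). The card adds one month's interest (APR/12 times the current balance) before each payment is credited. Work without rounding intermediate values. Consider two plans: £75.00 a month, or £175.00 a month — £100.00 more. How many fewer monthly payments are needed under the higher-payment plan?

28 fewer payments

Monthly rate r = 29.6%/12 = 2.46667% = 0.0246667.
At £75.00/mo: n = ⌈−ln(1 − rB₀/P)/ln(1+r)⌉ = 41 payments (last £65.26); total interest = total paid − £1,917.35 = £1,147.91.
At £175.00/mo: 13 payments (last £162.82); total interest £345.47.
Payments saved = 41 − 13 = 28.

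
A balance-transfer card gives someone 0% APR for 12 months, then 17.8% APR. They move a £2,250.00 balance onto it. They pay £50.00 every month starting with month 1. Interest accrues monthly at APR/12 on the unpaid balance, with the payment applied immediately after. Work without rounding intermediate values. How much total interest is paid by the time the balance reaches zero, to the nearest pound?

Promo months 1–12 at r₀ = 0%/12 = 0; months 13+ at r₁ = 17.8%/12 = 0.0148333.
After month 12 (no interest yet): B = £2,250.00 − 12·£50.00 = £1,650.00.
Then at r₁ with £50.00/mo: n₂ = −ln(1 − r₁·B/P)/ln(1+r₁) ≈ 45.66 → 46 more payments.
Total paid = 57·£50.00 + £33.25 = £2,883.25; interest = £2,883.25 − £2,250.00 = £633.25.

£633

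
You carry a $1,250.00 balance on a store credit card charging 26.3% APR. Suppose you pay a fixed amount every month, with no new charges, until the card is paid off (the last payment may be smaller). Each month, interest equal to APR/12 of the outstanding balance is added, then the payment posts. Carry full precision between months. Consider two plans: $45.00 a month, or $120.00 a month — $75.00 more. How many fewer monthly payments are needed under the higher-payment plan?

32 fewer payments

Monthly rate r = 26.3%/12 = 2.19167% = 0.0219167.
At $45.00/mo: n = ⌈−ln(1 − rB₀/P)/ln(1+r)⌉ = 44 payments (last $13.15); total interest = total paid − $1,250.00 = $698.15.
At $120.00/mo: 12 payments (last $114.51); total interest $184.51.
Payments saved = 44 − 12 = 32.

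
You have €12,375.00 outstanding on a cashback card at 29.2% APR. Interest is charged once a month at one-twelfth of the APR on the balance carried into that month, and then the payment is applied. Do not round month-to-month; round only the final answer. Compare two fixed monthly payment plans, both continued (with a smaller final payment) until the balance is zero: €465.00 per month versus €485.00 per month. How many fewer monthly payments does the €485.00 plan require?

Monthly rate r = 29.2%/12 = 2.43333% = 0.0243333.
At €465.00/mo: n = ⌈−ln(1 − rB₀/P)/ln(1+r)⌉ = 44 payments (last €177.86); total interest = total paid − €12,375.00 = €7,797.86.
At €485.00/mo: 41 payments (last €166.99); total interest €7,191.99.
Payments saved = 44 − 41 = 3.

3 fewer payments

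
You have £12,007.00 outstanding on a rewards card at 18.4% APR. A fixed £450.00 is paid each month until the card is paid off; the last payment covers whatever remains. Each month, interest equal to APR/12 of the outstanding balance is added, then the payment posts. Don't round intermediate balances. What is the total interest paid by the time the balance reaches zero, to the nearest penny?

£3,553.42

Monthly rate r = 18.4%/12 = 1.53333% = 0.0153333.
Payoff takes n = ⌈−ln(1 − rB₀/P)/ln(1+r)⌉ = ⌈34.577⌉ = 35 payments; the last is £260.42.
Total paid = 34·£450.00 + £260.42 = £15,560.42.
Total interest = total paid − principal = £15,560.42 − £12,007.00 = £3,553.42.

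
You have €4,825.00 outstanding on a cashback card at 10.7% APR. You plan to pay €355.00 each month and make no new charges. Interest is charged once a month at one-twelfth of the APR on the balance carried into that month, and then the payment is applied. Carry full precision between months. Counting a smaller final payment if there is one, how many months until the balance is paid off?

Monthly rate r = 10.7%/12 = 0.891667% = 0.00891667.
Recurrence: B ← B·(1+r) − €355.00.
Month 1: interest €43.02; balance after payment €4,513.02.
Month 2: interest €40.24; balance after payment €4,198.26.
Closed form: n = −ln(1 − rB₀/P)/ln(1+r) = −ln(0.87881)/ln(1.00892) ≈ 14.553, so the balance reaches zero during payment 15.

15 payments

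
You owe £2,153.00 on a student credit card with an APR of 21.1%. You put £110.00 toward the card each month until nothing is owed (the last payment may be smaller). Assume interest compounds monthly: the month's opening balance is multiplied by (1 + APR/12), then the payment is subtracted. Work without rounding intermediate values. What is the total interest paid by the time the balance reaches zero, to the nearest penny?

Monthly rate r = 21.1%/12 = 1.75833% = 0.0175833.
Payoff takes n = ⌈−ln(1 − rB₀/P)/ln(1+r)⌉ = ⌈24.201⌉ = 25 payments; the last is £22.22.
Total paid = 24·£110.00 + £22.22 = £2,662.22.
Total interest = total paid − principal = £2,662.22 − £2,153.00 = £509.22.

£509.22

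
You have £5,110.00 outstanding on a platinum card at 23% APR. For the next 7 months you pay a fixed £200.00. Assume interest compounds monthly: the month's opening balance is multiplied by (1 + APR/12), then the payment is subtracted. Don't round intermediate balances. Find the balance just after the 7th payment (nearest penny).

£4,353.18

Monthly rate r = 23%/12 = 1.91667% = 0.0191667.
Each month: B ← B·(1+r) − £200.00.
Month 1: interest £97.94; balance after payment £5,007.94.
Month 2: interest £95.99; balance after payment £4,903.93.
Month 3: interest £93.99; balance after payment £4,797.92.
Month 4: interest £91.96; balance after payment £4,689.88.
Month 5: interest £89.89; balance after payment £4,579.77.
Month 6: interest £87.78; balance after payment £4,467.55.
Month 7: interest £85.63; balance after payment £4,353.18.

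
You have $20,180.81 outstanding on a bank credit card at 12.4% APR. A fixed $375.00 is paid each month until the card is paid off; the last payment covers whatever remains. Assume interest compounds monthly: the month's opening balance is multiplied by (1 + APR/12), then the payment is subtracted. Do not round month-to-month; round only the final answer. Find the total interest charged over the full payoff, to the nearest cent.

Monthly rate r = 12.4%/12 = 1.03333% = 0.0103333.
Payoff takes n = ⌈−ln(1 − rB₀/P)/ln(1+r)⌉ = ⌈79.000⌉ = 79 payments; the last is $374.88.
Total paid = 78·$375.00 + $374.88 = $29,624.88.
Total interest = total paid − principal = $29,624.88 − $20,180.81 = $9,444.07.

$9,444.07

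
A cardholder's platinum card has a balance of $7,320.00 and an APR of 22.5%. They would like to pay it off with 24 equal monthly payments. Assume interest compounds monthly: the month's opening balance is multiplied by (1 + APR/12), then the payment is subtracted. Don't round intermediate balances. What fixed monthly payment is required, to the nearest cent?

Monthly rate r = 22.5%/12 = 1.875% = 0.01875.
Level-payment amortization: P = B₀·r / (1 − (1+r)^(−n)) = 7320.00·0.01875 / (1 − 1.01875^(−24)).
Denominator 1 − (1+r)^(−24) = 0.359709471.
P = 137.25 / 0.359709471 ≈ 381.56.

$381.56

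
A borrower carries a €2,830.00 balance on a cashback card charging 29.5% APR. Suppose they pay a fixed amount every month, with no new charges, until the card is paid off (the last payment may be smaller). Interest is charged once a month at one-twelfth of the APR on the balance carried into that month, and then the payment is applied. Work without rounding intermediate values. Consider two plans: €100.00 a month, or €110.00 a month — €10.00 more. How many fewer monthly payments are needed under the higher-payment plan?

Monthly rate r = 29.5%/12 = 2.45833% = 0.0245833.
At €100.00/mo: n = ⌈−ln(1 − rB₀/P)/ln(1+r)⌉ = 49 payments (last €99.00); total interest = total paid − €2,830.00 = €2,069.00.
At €110.00/mo: 42 payments (last €23.79); total interest €1,703.79.
Payments saved = 49 − 42 = 7.

7 fewer payments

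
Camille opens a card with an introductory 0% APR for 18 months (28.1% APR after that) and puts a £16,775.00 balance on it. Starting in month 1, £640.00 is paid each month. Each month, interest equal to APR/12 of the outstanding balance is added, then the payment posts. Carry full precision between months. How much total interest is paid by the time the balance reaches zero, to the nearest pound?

Promo months 1–18 at r₀ = 0%/12 = 0; months 19+ at r₁ = 28.1%/12 = 0.0234167.
After month 18 (no interest yet): B = £16,775.00 − 18·£640.00 = £5,255.00.
Then at r₁ with £640.00/mo: n₂ = −ln(1 − r₁·B/P)/ln(1+r₁) ≈ 9.23 → 10 more payments.
Total paid = 27·£640.00 + £145.37 = £17,425.37; interest = £17,425.37 − £16,775.00 = £650.37.

£650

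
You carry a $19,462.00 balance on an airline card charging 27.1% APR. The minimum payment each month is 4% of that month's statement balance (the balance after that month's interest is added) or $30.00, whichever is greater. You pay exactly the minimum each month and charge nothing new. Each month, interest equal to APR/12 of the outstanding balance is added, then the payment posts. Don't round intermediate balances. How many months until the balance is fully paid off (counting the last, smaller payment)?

Monthly rate r = 27.1%/12 = 2.25833% = 0.0225833.
While 4% of the post-interest balance exceeds $30.00, each month B ← (B·(1+r))·(1 − 0.04), i.e. B shrinks by the factor (1+r)·0.96 = 0.98168.
This holds for months 1–178. Entering month 179 the balance is $724.16; 4% of the post-interest balance is now below $30.00, so the flat $30.00 minimum applies from here.
From month 179 a fixed $30.00 at rate r clears $724.16 in 36 more payments. Total: 178 + 36 = 214 months.

214 months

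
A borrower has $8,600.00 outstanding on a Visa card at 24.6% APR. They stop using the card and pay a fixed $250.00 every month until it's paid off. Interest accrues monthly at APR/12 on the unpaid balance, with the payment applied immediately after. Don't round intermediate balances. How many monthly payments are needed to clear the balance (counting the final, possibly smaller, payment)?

61 payments

Monthly rate r = 24.6%/12 = 2.05% = 0.0205.
Recurrence: B ← B·(1+r) − $250.00.
Month 1: interest $176.30; balance after payment $8,526.30.
Month 2: interest $174.79; balance after payment $8,451.09.
Closed form: n = −ln(1 − rB₀/P)/ln(1+r) = −ln(0.2948)/ln(1.0205) ≈ 60.192, so the balance reaches zero during payment 61.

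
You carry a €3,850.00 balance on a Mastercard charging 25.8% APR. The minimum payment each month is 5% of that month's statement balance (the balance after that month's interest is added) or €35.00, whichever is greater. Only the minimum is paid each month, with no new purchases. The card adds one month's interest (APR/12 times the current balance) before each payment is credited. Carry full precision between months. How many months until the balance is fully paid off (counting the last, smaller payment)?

Monthly rate r = 25.8%/12 = 2.15% = 0.0215.
While 5% of the post-interest balance exceeds €35.00, each month B ← (B·(1+r))·(1 − 0.05), i.e. B shrinks by the factor (1+r)·0.95 = 0.97042.
This holds for months 1–58. Entering month 59 the balance is €674.92; 5% of the post-interest balance is now below €35.00, so the flat €35.00 minimum applies from here.
From month 59 a fixed €35.00 at rate r clears €674.92 in 26 more payments. Total: 58 + 26 = 84 months.

84 months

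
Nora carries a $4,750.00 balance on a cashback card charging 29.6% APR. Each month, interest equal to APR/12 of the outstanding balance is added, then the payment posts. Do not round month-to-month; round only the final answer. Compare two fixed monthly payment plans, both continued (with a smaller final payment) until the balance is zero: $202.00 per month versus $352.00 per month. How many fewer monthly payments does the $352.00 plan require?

Monthly rate r = 29.6%/12 = 2.46667% = 0.0246667.
At $202.00/mo: n = ⌈−ln(1 − rB₀/P)/ln(1+r)⌉ = 36 payments (last $122.63); total interest = total paid − $4,750.00 = $2,442.63.
At $352.00/mo: 17 payments (last $215.93); total interest $1,097.93.
Payments saved = 36 − 17 = 19.

19 fewer payments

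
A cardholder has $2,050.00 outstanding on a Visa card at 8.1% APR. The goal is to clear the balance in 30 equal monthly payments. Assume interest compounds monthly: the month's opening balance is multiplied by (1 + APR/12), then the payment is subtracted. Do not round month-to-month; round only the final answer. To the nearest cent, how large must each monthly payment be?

Monthly rate r = 8.1%/12 = 0.675% = 0.00675.
Level-payment amortization: P = B₀·r / (1 − (1+r)^(−n)) = 2050.00·0.00675 / (1 − 1.00675^(−30)).
Denominator 1 − (1+r)^(−30) = 0.182757673.
P = 13.8375 / 0.182757673 ≈ 75.72.

$75.72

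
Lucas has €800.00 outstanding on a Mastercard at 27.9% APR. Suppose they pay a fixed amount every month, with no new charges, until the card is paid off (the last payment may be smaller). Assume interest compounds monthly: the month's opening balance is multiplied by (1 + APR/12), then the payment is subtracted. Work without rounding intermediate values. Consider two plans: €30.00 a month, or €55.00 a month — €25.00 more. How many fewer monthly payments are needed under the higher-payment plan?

Monthly rate r = 27.9%/12 = 2.325% = 0.02325.
At €30.00/mo: n = ⌈−ln(1 − rB₀/P)/ln(1+r)⌉ = 43 payments (last €2.98); total interest = total paid − €800.00 = €462.98.
At €55.00/mo: 18 payments (last €52.76); total interest €187.76.
Payments saved = 43 − 18 = 25.

25 fewer payments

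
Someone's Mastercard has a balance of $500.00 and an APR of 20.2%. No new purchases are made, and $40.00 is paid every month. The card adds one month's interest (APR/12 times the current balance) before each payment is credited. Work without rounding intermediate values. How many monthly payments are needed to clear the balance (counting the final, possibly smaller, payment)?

15 months

Monthly rate r = 20.2%/12 = 1.68333% = 0.0168333.
Recurrence: B ← B·(1+r) − $40.00.
Month 1: interest $8.42; balance after payment $468.42.
Month 2: interest $7.89; balance after payment $436.30.
Closed form: n = −ln(1 − rB₀/P)/ln(1+r) = −ln(0.78958)/ln(1.01683) ≈ 14.152, so the balance reaches zero during payment 15.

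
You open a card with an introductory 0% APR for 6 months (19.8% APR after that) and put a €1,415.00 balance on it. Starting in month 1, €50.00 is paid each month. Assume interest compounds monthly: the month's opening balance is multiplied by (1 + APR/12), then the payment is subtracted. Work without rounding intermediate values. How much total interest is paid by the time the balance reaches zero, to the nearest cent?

Promo months 1–6 at r₀ = 0%/12 = 0; months 7+ at r₁ = 19.8%/12 = 0.0165.
After month 6 (no interest yet): B = €1,415.00 − 6·€50.00 = €1,115.00.
Then at r₁ with €50.00/mo: n₂ = −ln(1 − r₁·B/P)/ln(1+r₁) ≈ 28.03 → 29 more payments.
Total paid = 34·€50.00 + €1.71 = €1,701.71; interest = €1,701.71 − €1,415.00 = €286.71.

€286.71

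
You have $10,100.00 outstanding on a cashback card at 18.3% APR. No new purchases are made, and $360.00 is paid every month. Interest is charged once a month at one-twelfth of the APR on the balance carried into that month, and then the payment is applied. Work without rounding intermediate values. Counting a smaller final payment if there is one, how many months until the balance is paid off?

37 months

Monthly rate r = 18.3%/12 = 1.525% = 0.01525.
Recurrence: B ← B·(1+r) − $360.00.
Month 1: interest $154.03; balance after payment $9,894.02.
Month 2: interest $150.88; balance after payment $9,684.91.
Closed form: n = −ln(1 − rB₀/P)/ln(1+r) = −ln(0.57215)/ln(1.01525) ≈ 36.892, so the balance reaches zero during payment 37.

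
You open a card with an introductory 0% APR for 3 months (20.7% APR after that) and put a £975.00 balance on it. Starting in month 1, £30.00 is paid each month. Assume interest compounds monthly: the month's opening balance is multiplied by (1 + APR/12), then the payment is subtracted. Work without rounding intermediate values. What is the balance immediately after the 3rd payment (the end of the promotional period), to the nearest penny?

£885.00

Promo months 1–3 at r₀ = 0%/12 = 0; months 4+ at r₁ = 20.7%/12 = 0.01725.
After month 3 (no interest yet): B = £975.00 − 3·£30.00 = £885.00.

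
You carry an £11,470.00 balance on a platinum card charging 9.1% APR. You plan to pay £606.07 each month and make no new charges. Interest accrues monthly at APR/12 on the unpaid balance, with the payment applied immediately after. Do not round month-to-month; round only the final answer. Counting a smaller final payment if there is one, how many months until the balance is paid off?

21 payments

Monthly rate r = 9.1%/12 = 0.758333% = 0.00758333.
Recurrence: B ← B·(1+r) − £606.07.
Month 1: interest £86.98; balance after payment £10,950.91.
Month 2: interest £83.04; balance after payment £10,427.89.
Closed form: n = −ln(1 − rB₀/P)/ln(1+r) = −ln(0.85648)/ln(1.00758) ≈ 20.506, so the balance reaches zero during payment 21.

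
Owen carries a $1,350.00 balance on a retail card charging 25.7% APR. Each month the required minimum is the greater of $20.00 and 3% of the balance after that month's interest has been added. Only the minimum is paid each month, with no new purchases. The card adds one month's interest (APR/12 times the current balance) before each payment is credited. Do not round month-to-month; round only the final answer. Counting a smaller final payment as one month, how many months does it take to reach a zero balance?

136 months

Monthly rate r = 25.7%/12 = 2.14167% = 0.0214167.
While 3% of the post-interest balance exceeds $20.00, each month B ← (B·(1+r))·(1 − 0.03), i.e. B shrinks by the factor (1+r)·0.97 = 0.99077.
This holds for months 1–79. Entering month 80 the balance is $649.13; 3% of the post-interest balance is now below $20.00, so the flat $20.00 minimum applies from here.
From month 80 a fixed $20.00 at rate r clears $649.13 in 57 more payments. Total: 79 + 57 = 136 months.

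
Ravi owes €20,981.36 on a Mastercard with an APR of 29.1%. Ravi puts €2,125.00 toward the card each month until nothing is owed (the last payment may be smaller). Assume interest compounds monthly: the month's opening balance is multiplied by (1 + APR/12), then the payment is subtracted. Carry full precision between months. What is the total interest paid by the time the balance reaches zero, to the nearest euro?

€3,298

Monthly rate r = 29.1%/12 = 2.425% = 0.02425.
Payoff takes n = ⌈−ln(1 − rB₀/P)/ln(1+r)⌉ = ⌈11.423⌉ = 12 payments; the last is €904.25.
Total paid = 11·€2,125.00 + €904.25 = €24,279.25.
Total interest = total paid − principal = €24,279.25 − €20,981.36 = €3,297.89.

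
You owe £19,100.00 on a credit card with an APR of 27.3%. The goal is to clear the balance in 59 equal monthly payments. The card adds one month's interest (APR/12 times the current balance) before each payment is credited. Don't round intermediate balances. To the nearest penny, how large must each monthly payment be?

Monthly rate r = 27.3%/12 = 2.275% = 0.02275.
Level-payment amortization: P = B₀·r / (1 − (1+r)^(−n)) = 19100.00·0.02275 / (1 − 1.02275^(−59)).
Denominator 1 − (1+r)^(−59) = 0.734783709.
P = 434.525 / 0.734783709 ≈ 591.36.

£591.36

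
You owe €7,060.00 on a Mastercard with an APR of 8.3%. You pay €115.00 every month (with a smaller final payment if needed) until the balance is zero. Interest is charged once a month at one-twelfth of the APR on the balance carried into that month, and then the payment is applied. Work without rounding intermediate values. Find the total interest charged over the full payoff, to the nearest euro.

Monthly rate r = 8.3%/12 = 0.691667% = 0.00691667.
Payoff takes n = ⌈−ln(1 − rB₀/P)/ln(1+r)⌉ = ⌈80.189⌉ = 81 payments; the last is €21.78.
Total paid = 80·€115.00 + €21.78 = €9,221.78.
Total interest = total paid − principal = €9,221.78 − €7,060.00 = €2,161.78.

€2,162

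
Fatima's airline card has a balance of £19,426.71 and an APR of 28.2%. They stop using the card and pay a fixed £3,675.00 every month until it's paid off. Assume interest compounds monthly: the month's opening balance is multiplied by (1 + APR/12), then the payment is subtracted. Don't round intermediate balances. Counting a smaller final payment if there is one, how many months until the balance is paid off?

6 months

Monthly rate r = 28.2%/12 = 2.35% = 0.0235.
Recurrence: B ← B·(1+r) − £3,675.00.
Month 1: interest £456.53; balance after payment £16,208.24.
Month 2: interest £380.89; balance after payment £12,914.13.
Month 3: interest £303.48; balance after payment £9,542.61.
Month 4: interest £224.25; balance after payment £6,091.86.
Month 5: interest £143.16; balance after payment £2,560.02.
Month 6: interest £60.16; balance after payment £0.00.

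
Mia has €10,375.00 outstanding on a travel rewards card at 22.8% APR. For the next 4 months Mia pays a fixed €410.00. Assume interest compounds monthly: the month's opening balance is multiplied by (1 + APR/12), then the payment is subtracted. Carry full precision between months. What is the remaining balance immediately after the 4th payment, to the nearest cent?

€9,498.92

Monthly rate r = 22.8%/12 = 1.9% = 0.019.
Each month: B ← B·(1+r) − €410.00.
Month 1: interest €197.12; balance after payment €10,162.12.
Month 2: interest €193.08; balance after payment €9,945.21.
Month 3: interest €188.96; balance after payment €9,724.16.
Month 4: interest €184.76; balance after payment €9,498.92.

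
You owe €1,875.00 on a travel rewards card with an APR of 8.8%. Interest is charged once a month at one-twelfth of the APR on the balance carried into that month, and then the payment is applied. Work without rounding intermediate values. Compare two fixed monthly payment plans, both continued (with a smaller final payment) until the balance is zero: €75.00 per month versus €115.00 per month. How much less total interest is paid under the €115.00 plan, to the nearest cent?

Monthly rate r = 8.8%/12 = 0.733333% = 0.00733333.
At €75.00/mo: n = ⌈−ln(1 − rB₀/P)/ln(1+r)⌉ = 28 payments (last €53.91); total interest = total paid − €1,875.00 = €203.91.
At €115.00/mo: 18 payments (last €49.33); total interest €129.33.
Interest saved = €203.91 − €129.33 = €74.58.

€74.58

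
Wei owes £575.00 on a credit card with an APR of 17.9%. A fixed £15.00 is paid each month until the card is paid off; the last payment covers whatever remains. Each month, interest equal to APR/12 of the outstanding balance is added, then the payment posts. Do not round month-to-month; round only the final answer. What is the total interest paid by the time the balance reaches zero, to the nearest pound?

£284

Monthly rate r = 17.9%/12 = 1.49167% = 0.0149167.
Payoff takes n = ⌈−ln(1 − rB₀/P)/ln(1+r)⌉ = ⌈57.284⌉ = 58 payments; the last is £4.28.
Total paid = 57·£15.00 + £4.28 = £859.28.
Total interest = total paid − principal = £859.28 − £575.00 = £284.28.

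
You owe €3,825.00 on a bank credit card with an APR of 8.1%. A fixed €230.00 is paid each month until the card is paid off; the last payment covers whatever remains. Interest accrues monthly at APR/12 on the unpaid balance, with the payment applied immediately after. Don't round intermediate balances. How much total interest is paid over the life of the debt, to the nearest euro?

€246

Monthly rate r = 8.1%/12 = 0.675% = 0.00675.
Payoff takes n = ⌈−ln(1 − rB₀/P)/ln(1+r)⌉ = ⌈17.700⌉ = 18 payments; the last is €161.08.
Total paid = 17·€230.00 + €161.08 = €4,071.08.
Total interest = total paid − principal = €4,071.08 − €3,825.00 = €246.08.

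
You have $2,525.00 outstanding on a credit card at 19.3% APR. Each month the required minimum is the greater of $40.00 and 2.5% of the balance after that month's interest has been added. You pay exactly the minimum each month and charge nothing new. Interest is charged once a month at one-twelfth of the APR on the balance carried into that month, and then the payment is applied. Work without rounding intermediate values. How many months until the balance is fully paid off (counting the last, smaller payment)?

114 months

Monthly rate r = 19.3%/12 = 1.60833% = 0.0160833.
While 2.5% of the post-interest balance exceeds $40.00, each month B ← (B·(1+r))·(1 − 0.025), i.e. B shrinks by the factor (1+r)·0.975 = 0.99068.
This holds for months 1–51. Entering month 52 the balance is $1,566.36; 2.5% of the post-interest balance is now below $40.00, so the flat $40.00 minimum applies from here.
From month 52 a fixed $40.00 at rate r clears $1,566.36 in 63 more payments. Total: 51 + 63 = 114 months.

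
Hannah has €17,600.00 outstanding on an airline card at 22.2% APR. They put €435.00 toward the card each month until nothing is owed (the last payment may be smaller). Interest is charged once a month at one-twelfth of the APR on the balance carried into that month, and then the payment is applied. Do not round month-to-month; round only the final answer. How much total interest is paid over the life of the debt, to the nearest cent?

€15,156.67

Monthly rate r = 22.2%/12 = 1.85% = 0.0185.
Payoff takes n = ⌈−ln(1 − rB₀/P)/ln(1+r)⌉ = ⌈75.301⌉ = 76 payments; the last is €131.67.
Total paid = 75·€435.00 + €131.67 = €32,756.67.
Total interest = total paid − principal = €32,756.67 − €17,600.00 = €15,156.67.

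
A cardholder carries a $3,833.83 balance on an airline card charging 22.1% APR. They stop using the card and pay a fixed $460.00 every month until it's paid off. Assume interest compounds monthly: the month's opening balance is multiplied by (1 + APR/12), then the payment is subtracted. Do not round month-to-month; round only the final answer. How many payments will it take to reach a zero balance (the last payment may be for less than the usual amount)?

Monthly rate r = 22.1%/12 = 1.84167% = 0.0184167.
Recurrence: B ← B·(1+r) − $460.00.
Month 1: interest $70.61; balance after payment $3,444.44.
Month 2: interest $63.44; balance after payment $3,047.87.
Closed form: n = −ln(1 − rB₀/P)/ln(1+r) = −ln(0.84651)/ln(1.01842) ≈ 9.131, so the balance reaches zero during payment 10.

10 months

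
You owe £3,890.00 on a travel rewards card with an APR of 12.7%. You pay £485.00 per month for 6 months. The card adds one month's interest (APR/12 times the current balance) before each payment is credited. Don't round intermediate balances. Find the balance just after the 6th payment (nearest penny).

£1,155.55

Monthly rate r = 12.7%/12 = 1.05833% = 0.0105833.
Each month: B ← B·(1+r) − £485.00.
Month 1: interest £41.17; balance after payment £3,446.17.
Month 2: interest £36.47; balance after payment £2,997.64.
Month 3: interest £31.73; balance after payment £2,544.37.
Month 4: interest £26.93; balance after payment £2,086.29.
Month 5: interest £22.08; balance after payment £1,623.37.
Month 6: interest £17.18; balance after payment £1,155.55.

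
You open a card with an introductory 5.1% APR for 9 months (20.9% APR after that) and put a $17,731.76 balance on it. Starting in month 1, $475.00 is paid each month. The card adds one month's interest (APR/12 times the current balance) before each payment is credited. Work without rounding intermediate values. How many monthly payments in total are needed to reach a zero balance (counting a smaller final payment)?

52 months

Promo months 1–9 at r₀ = 5.1%/12 = 0.00425; months 10+ at r₁ = 20.9%/12 = 0.0174167.
After month 9: iterate B ← B·(1+r₀) − $475.00 for 9 months → $14,073.24.
Then at r₁ with $475.00/mo: n₂ = −ln(1 − r₁·B/P)/ln(1+r₁) ≈ 42.03 → 43 more payments.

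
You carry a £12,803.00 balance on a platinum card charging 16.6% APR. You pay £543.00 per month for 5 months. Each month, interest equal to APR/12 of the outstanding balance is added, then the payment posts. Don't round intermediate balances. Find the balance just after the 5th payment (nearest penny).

Monthly rate r = 16.6%/12 = 1.38333% = 0.0138333.
Each month: B ← B·(1+r) − £543.00.
Month 1: interest £177.11; balance after payment £12,437.11.
Month 2: interest £172.05; balance after payment £12,066.15.
Month 3: interest £166.92; balance after payment £11,690.07.
Month 4: interest £161.71; balance after payment £11,308.78.
Month 5: interest £156.44; balance after payment £10,922.22.

£10,922.22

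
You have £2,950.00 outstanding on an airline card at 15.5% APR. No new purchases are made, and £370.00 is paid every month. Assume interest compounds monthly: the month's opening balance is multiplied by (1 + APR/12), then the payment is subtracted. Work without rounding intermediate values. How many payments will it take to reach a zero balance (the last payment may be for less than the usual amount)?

9 months

Monthly rate r = 15.5%/12 = 1.29167% = 0.0129167.
Recurrence: B ← B·(1+r) − £370.00.
Month 1: interest £38.10; balance after payment £2,618.10.
Month 2: interest £33.82; balance after payment £2,281.92.
Closed form: n = −ln(1 − rB₀/P)/ln(1+r) = −ln(0.89702)/ln(1.01292) ≈ 8.468, so the balance reaches zero during payment 9.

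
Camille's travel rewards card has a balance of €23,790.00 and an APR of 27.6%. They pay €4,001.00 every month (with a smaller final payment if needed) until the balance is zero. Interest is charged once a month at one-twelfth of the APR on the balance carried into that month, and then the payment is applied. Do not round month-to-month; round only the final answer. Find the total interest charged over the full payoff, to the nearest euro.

€2,097

Monthly rate r = 27.6%/12 = 2.3% = 0.023.
Payoff takes n = ⌈−ln(1 − rB₀/P)/ln(1+r)⌉ = ⌈6.467⌉ = 7 payments; the last is €1,880.55.
Total paid = 6·€4,001.00 + €1,880.55 = €25,886.55.
Total interest = total paid − principal = €25,886.55 − €23,790.00 = €2,096.55.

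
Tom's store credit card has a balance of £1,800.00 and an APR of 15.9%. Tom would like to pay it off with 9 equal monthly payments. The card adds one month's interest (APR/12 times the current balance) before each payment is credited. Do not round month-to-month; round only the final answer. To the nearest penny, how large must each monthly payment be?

£213.48

Monthly rate r = 15.9%/12 = 1.325% = 0.01325.
Level-payment amortization: P = B₀·r / (1 − (1+r)^(−n)) = 1800.00·0.01325 / (1 − 1.01325^(−9)).
Denominator 1 − (1+r)^(−9) = 0.111718764.
P = 23.85 / 0.111718764 ≈ 213.48.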